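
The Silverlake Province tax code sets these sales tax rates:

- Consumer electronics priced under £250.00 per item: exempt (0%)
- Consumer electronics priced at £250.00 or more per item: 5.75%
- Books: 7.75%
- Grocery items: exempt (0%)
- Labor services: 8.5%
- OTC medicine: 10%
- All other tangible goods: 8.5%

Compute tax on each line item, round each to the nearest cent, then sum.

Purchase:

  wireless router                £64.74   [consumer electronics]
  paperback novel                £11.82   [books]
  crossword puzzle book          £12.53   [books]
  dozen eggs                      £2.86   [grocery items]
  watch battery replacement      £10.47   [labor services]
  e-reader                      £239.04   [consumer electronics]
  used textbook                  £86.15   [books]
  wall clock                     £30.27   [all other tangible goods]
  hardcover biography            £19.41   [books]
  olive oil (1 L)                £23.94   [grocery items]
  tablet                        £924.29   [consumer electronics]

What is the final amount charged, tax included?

£1492.20

Wireless router £64.74: consumer electronics, under £250.00 → 0% → £0.00
Paperback novel £11.82: books → 7.75% → £0.92
Crossword puzzle book £12.53: books → 7.75% → £0.97
Dozen eggs £2.86: grocery items → 0% → £0.00
Watch battery replacement £10.47: labor services → 8.5% → £0.89
E-reader £239.04: consumer electronics, under £250.00 → 0% → £0.00
Used textbook £86.15: books → 7.75% → £6.68
Wall clock £30.27: all other tangible goods → 8.5% → £2.57
Hardcover biography £19.41: books → 7.75% → £1.50
Olive oil (1 L) £23.94: grocery items → 0% → £0.00
Tablet £924.29: consumer electronics, £250.00 or more → 5.75% → £53.15
Subtotal = £1425.52; tax = £66.68; total due = £1492.20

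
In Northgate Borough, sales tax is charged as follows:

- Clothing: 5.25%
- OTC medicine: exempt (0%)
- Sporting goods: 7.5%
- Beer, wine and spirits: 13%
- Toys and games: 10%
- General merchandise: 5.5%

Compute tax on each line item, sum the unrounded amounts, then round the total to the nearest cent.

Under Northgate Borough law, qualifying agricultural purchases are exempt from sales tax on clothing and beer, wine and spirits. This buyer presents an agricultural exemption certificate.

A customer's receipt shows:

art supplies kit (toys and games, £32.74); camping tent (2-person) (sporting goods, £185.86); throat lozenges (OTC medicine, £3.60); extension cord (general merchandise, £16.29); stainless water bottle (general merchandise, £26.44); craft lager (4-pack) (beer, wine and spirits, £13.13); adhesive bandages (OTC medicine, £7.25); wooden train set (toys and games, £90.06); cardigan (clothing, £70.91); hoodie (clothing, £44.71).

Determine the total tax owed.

£28.57

Art supplies kit £32.74: toys and games → 10% → £3.274
Camping tent (2-person) £185.86: sporting goods → 7.5% → £13.9395
Throat lozenges £3.60: OTC medicine → 0% → £0.00
Extension cord £16.29: general merchandise → 5.5% → £0.89595
Stainless water bottle £26.44: general merchandise → 5.5% → £1.4542
Craft lager (4-pack) £13.13: beer, wine and spirits, buyer-exempt → 0% → £0.00
Adhesive bandages £7.25: OTC medicine → 0% → £0.00
Wooden train set £90.06: toys and games → 10% → £9.006
Cardigan £70.91: clothing, buyer-exempt → 0% → £0.00
Hoodie £44.71: clothing, buyer-exempt → 0% → £0.00
Unrounded tax sum = £28.56965 → £28.57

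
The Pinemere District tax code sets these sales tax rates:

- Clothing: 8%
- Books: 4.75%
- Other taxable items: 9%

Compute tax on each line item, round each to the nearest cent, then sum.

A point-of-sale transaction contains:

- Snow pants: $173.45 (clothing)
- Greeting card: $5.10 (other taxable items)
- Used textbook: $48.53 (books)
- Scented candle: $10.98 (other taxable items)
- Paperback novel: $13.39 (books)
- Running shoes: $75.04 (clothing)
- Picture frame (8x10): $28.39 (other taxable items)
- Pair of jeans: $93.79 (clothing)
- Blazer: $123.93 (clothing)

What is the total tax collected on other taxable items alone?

$4.01

Greeting card $5.10: other taxable items → 9% → $0.46
Scented candle $10.98: other taxable items → 9% → $0.99
Picture frame (8x10) $28.39: other taxable items → 9% → $2.56
Tax on other taxable items = $0.46 + $0.99 + $2.56 = $4.01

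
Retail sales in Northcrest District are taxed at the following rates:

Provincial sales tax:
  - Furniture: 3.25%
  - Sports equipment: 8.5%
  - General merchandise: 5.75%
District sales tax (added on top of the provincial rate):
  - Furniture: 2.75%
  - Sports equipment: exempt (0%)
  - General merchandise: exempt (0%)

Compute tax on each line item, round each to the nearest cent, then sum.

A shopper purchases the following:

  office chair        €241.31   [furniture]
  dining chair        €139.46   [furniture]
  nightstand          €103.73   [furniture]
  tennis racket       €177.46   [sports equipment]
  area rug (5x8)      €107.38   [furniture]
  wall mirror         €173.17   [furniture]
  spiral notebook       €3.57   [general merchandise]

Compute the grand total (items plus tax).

€1007.27

Office chair €241.31: furniture → 3.25% + 2.75% district = 6% → €14.48
Dining chair €139.46: furniture → 3.25% + 2.75% district = 6% → €8.37
Nightstand €103.73: furniture → 3.25% + 2.75% district = 6% → €6.22
Tennis racket €177.46: sports equipment → 8.5% + 0% district = 8.5% → €15.08
Area rug (5x8) €107.38: furniture → 3.25% + 2.75% district = 6% → €6.44
Wall mirror €173.17: furniture → 3.25% + 2.75% district = 6% → €10.39
Spiral notebook €3.57: general merchandise → 5.75% + 0% district = 5.75% → €0.21
Subtotal = €946.08; tax = €61.19; total due = €1007.27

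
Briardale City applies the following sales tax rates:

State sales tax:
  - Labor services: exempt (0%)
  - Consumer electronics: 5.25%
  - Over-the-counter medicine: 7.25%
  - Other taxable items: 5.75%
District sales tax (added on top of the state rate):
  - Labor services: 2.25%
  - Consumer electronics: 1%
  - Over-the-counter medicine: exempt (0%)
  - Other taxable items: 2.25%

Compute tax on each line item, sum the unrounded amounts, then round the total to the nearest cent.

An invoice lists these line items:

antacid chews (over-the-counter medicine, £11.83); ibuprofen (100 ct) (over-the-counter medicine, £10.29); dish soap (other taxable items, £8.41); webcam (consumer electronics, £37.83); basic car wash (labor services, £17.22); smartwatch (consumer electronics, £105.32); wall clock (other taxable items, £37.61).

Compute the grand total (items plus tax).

£243.13

Antacid chews £11.83: over-the-counter medicine → 7.25% + 0% district = 7.25% → £0.857675
Ibuprofen (100 ct) £10.29: over-the-counter medicine → 7.25% + 0% district = 7.25% → £0.746025
Dish soap £8.41: other taxable items → 5.75% + 2.25% district = 8% → £0.6728
Webcam £37.83: consumer electronics → 5.25% + 1% district = 6.25% → £2.364375
Basic car wash £17.22: labor services → 0% + 2.25% district = 2.25% → £0.38745
Smartwatch £105.32: consumer electronics → 5.25% + 1% district = 6.25% → £6.5825
Wall clock £37.61: other taxable items → 5.75% + 2.25% district = 8% → £3.0088
Subtotal = £228.51; unrounded tax = £14.619625 → £14.62; total due = £243.13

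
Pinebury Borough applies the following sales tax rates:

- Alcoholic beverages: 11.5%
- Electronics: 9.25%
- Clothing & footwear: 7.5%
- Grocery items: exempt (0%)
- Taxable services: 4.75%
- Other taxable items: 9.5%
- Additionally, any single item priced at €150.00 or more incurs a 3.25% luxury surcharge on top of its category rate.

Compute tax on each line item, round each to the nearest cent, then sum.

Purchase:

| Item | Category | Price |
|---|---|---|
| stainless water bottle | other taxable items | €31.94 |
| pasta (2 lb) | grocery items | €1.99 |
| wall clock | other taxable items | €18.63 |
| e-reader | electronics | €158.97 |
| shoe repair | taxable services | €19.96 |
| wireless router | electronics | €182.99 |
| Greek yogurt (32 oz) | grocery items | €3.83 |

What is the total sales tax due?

€48.49

Stainless water bottle €31.94: other taxable items → 9.5% → €3.03
Pasta (2 lb) €1.99: grocery items → 0% → €0.00
Wall clock €18.63: other taxable items → 9.5% → €1.77
E-reader €158.97: electronics → 9.25% + 3.25% surcharge = 12.5% → €19.87
Shoe repair €19.96: taxable services → 4.75% → €0.95
Wireless router €182.99: electronics → 9.25% + 3.25% surcharge = 12.5% → €22.87
Greek yogurt (32 oz) €3.83: grocery items → 0% → €0.00
Total tax = €3.03 + €1.77 + €19.87 + €0.95 + €22.87 = €48.49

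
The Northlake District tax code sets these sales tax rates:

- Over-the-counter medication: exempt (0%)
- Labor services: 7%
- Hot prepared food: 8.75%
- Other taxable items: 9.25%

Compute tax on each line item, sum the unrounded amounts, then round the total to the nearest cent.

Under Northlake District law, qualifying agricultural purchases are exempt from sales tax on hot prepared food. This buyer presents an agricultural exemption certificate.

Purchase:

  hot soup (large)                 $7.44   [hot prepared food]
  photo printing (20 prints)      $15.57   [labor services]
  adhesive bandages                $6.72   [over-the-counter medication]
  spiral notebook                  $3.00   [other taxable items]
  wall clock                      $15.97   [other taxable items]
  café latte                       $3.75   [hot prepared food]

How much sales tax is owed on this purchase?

$2.84

Hot soup (large) $7.44: hot prepared food, buyer-exempt → 0% → $0.00
Photo printing (20 prints) $15.57: labor services → 7% → $1.0899
Adhesive bandages $6.72: over-the-counter medication → 0% → $0.00
Spiral notebook $3.00: other taxable items → 9.25% → $0.2775
Wall clock $15.97: other taxable items → 9.25% → $1.477225
Café latte $3.75: hot prepared food, buyer-exempt → 0% → $0.00
Unrounded tax sum = $2.844625 → $2.84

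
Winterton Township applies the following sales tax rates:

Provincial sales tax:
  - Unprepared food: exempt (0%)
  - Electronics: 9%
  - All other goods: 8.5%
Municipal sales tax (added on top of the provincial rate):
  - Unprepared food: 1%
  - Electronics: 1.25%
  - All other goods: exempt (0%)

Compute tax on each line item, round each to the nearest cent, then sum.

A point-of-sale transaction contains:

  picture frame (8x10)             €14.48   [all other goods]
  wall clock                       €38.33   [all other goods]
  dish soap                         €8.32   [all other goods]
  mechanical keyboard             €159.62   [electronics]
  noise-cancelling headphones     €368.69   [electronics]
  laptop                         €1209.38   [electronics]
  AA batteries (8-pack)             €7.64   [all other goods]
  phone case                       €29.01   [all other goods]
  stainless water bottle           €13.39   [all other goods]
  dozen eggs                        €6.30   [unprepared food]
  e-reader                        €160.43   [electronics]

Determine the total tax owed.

€204.07

Picture frame (8x10) €14.48: all other goods → 8.5% + 0% municipal = 8.5% → €1.23
Wall clock €38.33: all other goods → 8.5% + 0% municipal = 8.5% → €3.26
Dish soap €8.32: all other goods → 8.5% + 0% municipal = 8.5% → €0.71
Mechanical keyboard €159.62: electronics → 9% + 1.25% municipal = 10.25% → €16.36
Noise-cancelling headphones €368.69: electronics → 9% + 1.25% municipal = 10.25% → €37.79
Laptop €1209.38: electronics → 9% + 1.25% municipal = 10.25% → €123.96
AA batteries (8-pack) €7.64: all other goods → 8.5% + 0% municipal = 8.5% → €0.65
Phone case €29.01: all other goods → 8.5% + 0% municipal = 8.5% → €2.47
Stainless water bottle €13.39: all other goods → 8.5% + 0% municipal = 8.5% → €1.14
Dozen eggs €6.30: unprepared food → 0% + 1% municipal = 1% → €0.06
E-reader €160.43: electronics → 9% + 1.25% municipal = 10.25% → €16.44
Total tax = €1.23 + €3.26 + €0.71 + €16.36 + €37.79 + €123.96 + €0.65 + €2.47 + €1.14 + €0.06 + €16.44 = €204.07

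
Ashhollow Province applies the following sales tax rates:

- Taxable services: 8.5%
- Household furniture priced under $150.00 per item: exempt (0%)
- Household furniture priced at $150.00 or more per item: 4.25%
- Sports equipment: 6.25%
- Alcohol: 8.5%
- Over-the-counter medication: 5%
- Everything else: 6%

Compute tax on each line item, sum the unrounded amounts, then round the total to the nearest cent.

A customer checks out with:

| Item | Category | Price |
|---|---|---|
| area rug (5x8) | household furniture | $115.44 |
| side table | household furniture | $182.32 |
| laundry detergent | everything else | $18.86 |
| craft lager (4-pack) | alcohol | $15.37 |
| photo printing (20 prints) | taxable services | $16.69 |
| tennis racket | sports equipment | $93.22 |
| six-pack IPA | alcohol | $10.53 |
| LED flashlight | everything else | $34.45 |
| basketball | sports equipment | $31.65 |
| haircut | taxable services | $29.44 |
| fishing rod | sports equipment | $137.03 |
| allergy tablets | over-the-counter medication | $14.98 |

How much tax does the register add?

Area rug (5x8) $115.44: household furniture, under $150.00 → 0% → $0.00
Side table $182.32: household furniture, $150.00 or more → 4.25% → $7.7486
Laundry detergent $18.86: everything else → 6% → $1.1316
Craft lager (4-pack) $15.37: alcohol → 8.5% → $1.30645
Photo printing (20 prints) $16.69: taxable services → 8.5% → $1.41865
Tennis racket $93.22: sports equipment → 6.25% → $5.82625
Six-pack IPA $10.53: alcohol → 8.5% → $0.89505
LED flashlight $34.45: everything else → 6% → $2.067
Basketball $31.65: sports equipment → 6.25% → $1.978125
Haircut $29.44: taxable services → 8.5% → $2.5024
Fishing rod $137.03: sports equipment → 6.25% → $8.564375
Allergy tablets $14.98: over-the-counter medication → 5% → $0.749
Unrounded tax sum = $34.1875 → $34.19

$34.19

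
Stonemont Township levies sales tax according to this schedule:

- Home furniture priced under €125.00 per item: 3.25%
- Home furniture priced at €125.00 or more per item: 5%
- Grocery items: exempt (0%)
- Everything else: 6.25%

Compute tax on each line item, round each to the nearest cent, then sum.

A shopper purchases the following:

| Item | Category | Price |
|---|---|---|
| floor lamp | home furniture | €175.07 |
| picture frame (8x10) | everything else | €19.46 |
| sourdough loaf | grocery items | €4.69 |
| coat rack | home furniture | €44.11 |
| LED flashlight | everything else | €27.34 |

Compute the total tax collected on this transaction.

€13.11

Floor lamp €175.07: home furniture, €125.00 or more → 5% → €8.75
Picture frame (8x10) €19.46: everything else → 6.25% → €1.22
Sourdough loaf €4.69: grocery items → 0% → €0.00
Coat rack €44.11: home furniture, under €125.00 → 3.25% → €1.43
LED flashlight €27.34: everything else → 6.25% → €1.71
Total tax = €8.75 + €1.22 + €1.43 + €1.71 = €13.11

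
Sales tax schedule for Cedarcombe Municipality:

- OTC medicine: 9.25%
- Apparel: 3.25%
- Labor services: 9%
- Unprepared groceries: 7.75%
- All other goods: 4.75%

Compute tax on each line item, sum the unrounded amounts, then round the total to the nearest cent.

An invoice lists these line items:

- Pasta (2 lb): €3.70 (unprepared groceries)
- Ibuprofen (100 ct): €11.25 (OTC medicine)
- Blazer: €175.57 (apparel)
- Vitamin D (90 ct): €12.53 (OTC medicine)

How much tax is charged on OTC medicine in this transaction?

€2.20

Ibuprofen (100 ct) €11.25: OTC medicine → 9.25% → €1.040625
Vitamin D (90 ct) €12.53: OTC medicine → 9.25% → €1.159025
Tax on OTC medicine: unrounded sum = €2.19965 → €2.20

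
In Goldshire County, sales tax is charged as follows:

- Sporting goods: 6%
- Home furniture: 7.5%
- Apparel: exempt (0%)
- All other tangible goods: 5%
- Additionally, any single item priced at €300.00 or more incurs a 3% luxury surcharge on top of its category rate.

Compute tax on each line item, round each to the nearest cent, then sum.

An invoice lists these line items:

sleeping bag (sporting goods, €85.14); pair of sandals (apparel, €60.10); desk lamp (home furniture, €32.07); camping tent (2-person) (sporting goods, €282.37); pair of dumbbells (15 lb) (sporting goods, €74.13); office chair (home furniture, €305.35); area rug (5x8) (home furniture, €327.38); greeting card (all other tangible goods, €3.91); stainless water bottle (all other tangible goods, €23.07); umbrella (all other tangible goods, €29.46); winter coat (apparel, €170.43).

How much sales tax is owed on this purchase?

Sleeping bag €85.14: sporting goods → 6% → €5.11
Pair of sandals €60.10: apparel → 0% → €0.00
Desk lamp €32.07: home furniture → 7.5% → €2.41
Camping tent (2-person) €282.37: sporting goods → 6% → €16.94
Pair of dumbbells (15 lb) €74.13: sporting goods → 6% → €4.45
Office chair €305.35: home furniture → 7.5% + 3% surcharge = 10.5% → €32.06
Area rug (5x8) €327.38: home furniture → 7.5% + 3% surcharge = 10.5% → €34.37
Greeting card €3.91: all other tangible goods → 5% → €0.20
Stainless water bottle €23.07: all other tangible goods → 5% → €1.15
Umbrella €29.46: all other tangible goods → 5% → €1.47
Winter coat €170.43: apparel → 0% → €0.00
Total tax = €5.11 + €2.41 + €16.94 + €4.45 + €32.06 + €34.37 + €0.20 + €1.15 + €1.47 = €98.16

€98.16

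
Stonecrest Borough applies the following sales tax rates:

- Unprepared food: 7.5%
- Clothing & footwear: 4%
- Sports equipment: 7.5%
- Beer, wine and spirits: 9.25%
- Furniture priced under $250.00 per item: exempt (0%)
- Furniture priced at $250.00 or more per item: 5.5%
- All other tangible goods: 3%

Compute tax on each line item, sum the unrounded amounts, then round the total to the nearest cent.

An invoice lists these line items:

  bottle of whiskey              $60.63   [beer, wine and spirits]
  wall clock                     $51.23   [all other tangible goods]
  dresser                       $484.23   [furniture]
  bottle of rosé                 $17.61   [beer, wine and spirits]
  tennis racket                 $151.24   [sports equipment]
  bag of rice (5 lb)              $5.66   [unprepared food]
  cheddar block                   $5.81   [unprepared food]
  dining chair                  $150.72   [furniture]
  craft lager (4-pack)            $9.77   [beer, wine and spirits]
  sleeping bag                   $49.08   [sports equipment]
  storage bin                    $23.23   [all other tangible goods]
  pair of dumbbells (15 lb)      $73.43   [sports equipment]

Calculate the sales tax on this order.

$58.40

Bottle of whiskey $60.63: beer, wine and spirits → 9.25% → $5.608275
Wall clock $51.23: all other tangible goods → 3% → $1.5369
Dresser $484.23: furniture, $250.00 or more → 5.5% → $26.63265
Bottle of rosé $17.61: beer, wine and spirits → 9.25% → $1.628925
Tennis racket $151.24: sports equipment → 7.5% → $11.343
Bag of rice (5 lb) $5.66: unprepared food → 7.5% → $0.4245
Cheddar block $5.81: unprepared food → 7.5% → $0.43575
Dining chair $150.72: furniture, under $250.00 → 0% → $0.00
Craft lager (4-pack) $9.77: beer, wine and spirits → 9.25% → $0.903725
Sleeping bag $49.08: sports equipment → 7.5% → $3.681
Storage bin $23.23: all other tangible goods → 3% → $0.6969
Pair of dumbbells (15 lb) $73.43: sports equipment → 7.5% → $5.50725
Unrounded tax sum = $58.398875 → $58.40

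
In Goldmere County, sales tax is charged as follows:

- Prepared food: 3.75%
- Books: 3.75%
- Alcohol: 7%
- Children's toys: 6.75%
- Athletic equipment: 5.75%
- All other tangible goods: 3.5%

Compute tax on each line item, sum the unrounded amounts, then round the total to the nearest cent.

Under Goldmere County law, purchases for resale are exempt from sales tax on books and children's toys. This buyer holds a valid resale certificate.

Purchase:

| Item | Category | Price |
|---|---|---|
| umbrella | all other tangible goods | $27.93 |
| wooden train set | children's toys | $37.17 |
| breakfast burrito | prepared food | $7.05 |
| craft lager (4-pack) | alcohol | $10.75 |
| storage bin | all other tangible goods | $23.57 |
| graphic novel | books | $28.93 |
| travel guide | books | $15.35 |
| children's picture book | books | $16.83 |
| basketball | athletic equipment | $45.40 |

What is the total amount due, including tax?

Umbrella $27.93: all other tangible goods → 3.5% → $0.97755
Wooden train set $37.17: children's toys, buyer-exempt → 0% → $0.00
Breakfast burrito $7.05: prepared food → 3.75% → $0.264375
Craft lager (4-pack) $10.75: alcohol → 7% → $0.7525
Storage bin $23.57: all other tangible goods → 3.5% → $0.82495
Graphic novel $28.93: books, buyer-exempt → 0% → $0.00
Travel guide $15.35: books, buyer-exempt → 0% → $0.00
Children's picture book $16.83: books, buyer-exempt → 0% → $0.00
Basketball $45.40: athletic equipment → 5.75% → $2.6105
Subtotal = $212.98; unrounded tax = $5.429875 → $5.43; total due = $218.41

$218.41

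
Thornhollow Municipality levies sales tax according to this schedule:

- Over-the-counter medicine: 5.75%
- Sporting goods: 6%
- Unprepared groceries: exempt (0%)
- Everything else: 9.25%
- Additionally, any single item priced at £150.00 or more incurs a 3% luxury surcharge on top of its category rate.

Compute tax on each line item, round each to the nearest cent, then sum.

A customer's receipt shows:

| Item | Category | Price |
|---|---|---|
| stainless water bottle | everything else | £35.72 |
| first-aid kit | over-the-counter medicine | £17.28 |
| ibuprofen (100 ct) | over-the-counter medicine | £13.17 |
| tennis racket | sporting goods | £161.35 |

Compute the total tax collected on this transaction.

Stainless water bottle £35.72: everything else → 9.25% → £3.30
First-aid kit £17.28: over-the-counter medicine → 5.75% → £0.99
Ibuprofen (100 ct) £13.17: over-the-counter medicine → 5.75% → £0.76
Tennis racket £161.35: sporting goods → 6% + 3% surcharge = 9% → £14.52
Total tax = £3.30 + £0.99 + £0.76 + £14.52 = £19.57

£19.57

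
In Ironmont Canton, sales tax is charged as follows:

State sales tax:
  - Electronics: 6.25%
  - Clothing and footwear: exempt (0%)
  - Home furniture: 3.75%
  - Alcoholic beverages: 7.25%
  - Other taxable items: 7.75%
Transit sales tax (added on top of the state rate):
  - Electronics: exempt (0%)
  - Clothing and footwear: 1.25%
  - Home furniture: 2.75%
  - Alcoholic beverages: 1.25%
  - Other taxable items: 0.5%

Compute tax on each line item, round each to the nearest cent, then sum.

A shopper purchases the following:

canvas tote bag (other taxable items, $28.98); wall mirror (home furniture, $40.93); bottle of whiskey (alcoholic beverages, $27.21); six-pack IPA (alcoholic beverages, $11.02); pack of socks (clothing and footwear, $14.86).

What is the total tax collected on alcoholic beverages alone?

Bottle of whiskey $27.21: alcoholic beverages → 7.25% + 1.25% transit = 8.5% → $2.31
Six-pack IPA $11.02: alcoholic beverages → 7.25% + 1.25% transit = 8.5% → $0.94
Tax on alcoholic beverages = $2.31 + $0.94 = $3.25

$3.25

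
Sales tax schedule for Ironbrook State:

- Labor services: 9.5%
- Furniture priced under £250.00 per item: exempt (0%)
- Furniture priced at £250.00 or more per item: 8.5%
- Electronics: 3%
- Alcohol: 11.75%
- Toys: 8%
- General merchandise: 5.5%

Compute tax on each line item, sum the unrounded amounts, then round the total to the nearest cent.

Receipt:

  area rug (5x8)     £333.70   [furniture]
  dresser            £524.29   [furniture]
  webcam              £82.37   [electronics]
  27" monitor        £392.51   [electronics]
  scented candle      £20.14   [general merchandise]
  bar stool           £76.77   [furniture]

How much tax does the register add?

£88.28

Area rug (5x8) £333.70: furniture, £250.00 or more → 8.5% → £28.3645
Dresser £524.29: furniture, £250.00 or more → 8.5% → £44.56465
Webcam £82.37: electronics → 3% → £2.4711
27" monitor £392.51: electronics → 3% → £11.7753
Scented candle £20.14: general merchandise → 5.5% → £1.1077
Bar stool £76.77: furniture, under £250.00 → 0% → £0.00
Unrounded tax sum = £88.28325 → £88.28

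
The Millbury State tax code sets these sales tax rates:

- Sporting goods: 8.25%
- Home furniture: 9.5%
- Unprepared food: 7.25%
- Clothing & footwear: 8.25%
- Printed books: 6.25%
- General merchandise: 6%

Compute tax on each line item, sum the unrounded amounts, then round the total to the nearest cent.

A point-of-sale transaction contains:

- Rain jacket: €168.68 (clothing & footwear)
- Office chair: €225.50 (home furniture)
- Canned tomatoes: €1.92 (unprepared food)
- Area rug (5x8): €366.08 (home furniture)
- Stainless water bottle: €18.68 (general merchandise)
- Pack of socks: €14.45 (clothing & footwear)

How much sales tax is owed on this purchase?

€72.57

Rain jacket €168.68: clothing & footwear → 8.25% → €13.9161
Office chair €225.50: home furniture → 9.5% → €21.4225
Canned tomatoes €1.92: unprepared food → 7.25% → €0.1392
Area rug (5x8) €366.08: home furniture → 9.5% → €34.7776
Stainless water bottle €18.68: general merchandise → 6% → €1.1208
Pack of socks €14.45: clothing & footwear → 8.25% → €1.192125
Unrounded tax sum = €72.568325 → €72.57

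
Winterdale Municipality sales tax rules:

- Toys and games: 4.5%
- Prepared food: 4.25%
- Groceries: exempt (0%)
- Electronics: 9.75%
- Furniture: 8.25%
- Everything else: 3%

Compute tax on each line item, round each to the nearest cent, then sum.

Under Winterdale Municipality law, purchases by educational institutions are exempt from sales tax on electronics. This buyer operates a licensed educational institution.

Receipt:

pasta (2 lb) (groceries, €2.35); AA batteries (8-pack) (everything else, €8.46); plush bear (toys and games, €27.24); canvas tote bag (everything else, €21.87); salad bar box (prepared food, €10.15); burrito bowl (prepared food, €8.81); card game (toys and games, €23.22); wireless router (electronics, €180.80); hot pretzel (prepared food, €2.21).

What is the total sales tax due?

Pasta (2 lb) €2.35: groceries → 0% → €0.00
AA batteries (8-pack) €8.46: everything else → 3% → €0.25
Plush bear €27.24: toys and games → 4.5% → €1.23
Canvas tote bag €21.87: everything else → 3% → €0.66
Salad bar box €10.15: prepared food → 4.25% → €0.43
Burrito bowl €8.81: prepared food → 4.25% → €0.37
Card game €23.22: toys and games → 4.5% → €1.04
Wireless router €180.80: electronics, buyer-exempt → 0% → €0.00
Hot pretzel €2.21: prepared food → 4.25% → €0.09
Total tax = €0.25 + €1.23 + €0.66 + €0.43 + €0.37 + €1.04 + €0.09 = €4.07

€4.07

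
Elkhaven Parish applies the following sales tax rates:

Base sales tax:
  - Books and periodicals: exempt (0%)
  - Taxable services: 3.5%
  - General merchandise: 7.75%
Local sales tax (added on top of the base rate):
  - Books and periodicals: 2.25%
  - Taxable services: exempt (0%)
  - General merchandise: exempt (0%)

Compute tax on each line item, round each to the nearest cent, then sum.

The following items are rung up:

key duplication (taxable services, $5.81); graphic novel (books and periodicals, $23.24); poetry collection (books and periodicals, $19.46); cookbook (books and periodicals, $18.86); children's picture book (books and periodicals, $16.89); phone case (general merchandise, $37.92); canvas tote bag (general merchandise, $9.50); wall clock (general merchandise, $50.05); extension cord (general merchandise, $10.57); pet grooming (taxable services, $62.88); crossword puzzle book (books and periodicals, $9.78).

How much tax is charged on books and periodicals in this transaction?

Graphic novel $23.24: books and periodicals → 0% + 2.25% local = 2.25% → $0.52
Poetry collection $19.46: books and periodicals → 0% + 2.25% local = 2.25% → $0.44
Cookbook $18.86: books and periodicals → 0% + 2.25% local = 2.25% → $0.42
Children's picture book $16.89: books and periodicals → 0% + 2.25% local = 2.25% → $0.38
Crossword puzzle book $9.78: books and periodicals → 0% + 2.25% local = 2.25% → $0.22
Tax on books and periodicals = $0.52 + $0.44 + $0.42 + $0.38 + $0.22 = $1.98

$1.98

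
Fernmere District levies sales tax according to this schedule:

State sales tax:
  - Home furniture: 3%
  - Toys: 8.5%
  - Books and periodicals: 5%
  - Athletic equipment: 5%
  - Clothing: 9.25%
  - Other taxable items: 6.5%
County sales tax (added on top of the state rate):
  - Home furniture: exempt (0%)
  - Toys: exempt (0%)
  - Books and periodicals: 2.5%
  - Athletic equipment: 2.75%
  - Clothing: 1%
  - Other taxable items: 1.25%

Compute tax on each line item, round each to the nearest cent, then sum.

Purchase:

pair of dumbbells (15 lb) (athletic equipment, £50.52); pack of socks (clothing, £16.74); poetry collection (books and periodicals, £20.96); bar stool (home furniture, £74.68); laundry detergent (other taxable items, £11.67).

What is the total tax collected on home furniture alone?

Bar stool £74.68: home furniture → 3% + 0% county = 3% → £2.24
Tax on home furniture = £2.24

£2.24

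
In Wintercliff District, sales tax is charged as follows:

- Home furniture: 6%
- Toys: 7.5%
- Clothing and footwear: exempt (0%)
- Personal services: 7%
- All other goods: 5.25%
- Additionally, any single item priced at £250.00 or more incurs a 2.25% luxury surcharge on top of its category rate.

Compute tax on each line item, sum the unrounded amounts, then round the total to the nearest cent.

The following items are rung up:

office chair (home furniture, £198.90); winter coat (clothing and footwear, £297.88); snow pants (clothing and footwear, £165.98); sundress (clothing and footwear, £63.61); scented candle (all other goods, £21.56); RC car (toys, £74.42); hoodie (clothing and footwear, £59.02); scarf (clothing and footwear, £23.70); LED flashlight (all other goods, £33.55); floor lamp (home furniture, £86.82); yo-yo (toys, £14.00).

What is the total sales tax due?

Office chair £198.90: home furniture → 6% → £11.934
Winter coat £297.88: clothing and footwear → 0% + 2.25% surcharge = 2.25% → £6.7023
Snow pants £165.98: clothing and footwear → 0% → £0.00
Sundress £63.61: clothing and footwear → 0% → £0.00
Scented candle £21.56: all other goods → 5.25% → £1.1319
RC car £74.42: toys → 7.5% → £5.5815
Hoodie £59.02: clothing and footwear → 0% → £0.00
Scarf £23.70: clothing and footwear → 0% → £0.00
LED flashlight £33.55: all other goods → 5.25% → £1.761375
Floor lamp £86.82: home furniture → 6% → £5.2092
Yo-yo £14.00: toys → 7.5% → £1.05
Unrounded tax sum = £33.370275 → £33.37

£33.37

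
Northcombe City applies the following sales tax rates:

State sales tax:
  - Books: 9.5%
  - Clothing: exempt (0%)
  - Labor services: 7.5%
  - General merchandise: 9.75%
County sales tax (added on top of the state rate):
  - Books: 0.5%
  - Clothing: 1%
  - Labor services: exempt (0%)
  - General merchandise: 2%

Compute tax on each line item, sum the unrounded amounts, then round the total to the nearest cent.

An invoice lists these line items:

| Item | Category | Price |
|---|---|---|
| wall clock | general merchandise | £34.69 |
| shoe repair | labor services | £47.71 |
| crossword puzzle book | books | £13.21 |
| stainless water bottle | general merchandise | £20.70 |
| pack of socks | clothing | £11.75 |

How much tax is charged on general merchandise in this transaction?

£6.51

Wall clock £34.69: general merchandise → 9.75% + 2% county = 11.75% → £4.076075
Stainless water bottle £20.70: general merchandise → 9.75% + 2% county = 11.75% → £2.43225
Tax on general merchandise: unrounded sum = £6.508325 → £6.51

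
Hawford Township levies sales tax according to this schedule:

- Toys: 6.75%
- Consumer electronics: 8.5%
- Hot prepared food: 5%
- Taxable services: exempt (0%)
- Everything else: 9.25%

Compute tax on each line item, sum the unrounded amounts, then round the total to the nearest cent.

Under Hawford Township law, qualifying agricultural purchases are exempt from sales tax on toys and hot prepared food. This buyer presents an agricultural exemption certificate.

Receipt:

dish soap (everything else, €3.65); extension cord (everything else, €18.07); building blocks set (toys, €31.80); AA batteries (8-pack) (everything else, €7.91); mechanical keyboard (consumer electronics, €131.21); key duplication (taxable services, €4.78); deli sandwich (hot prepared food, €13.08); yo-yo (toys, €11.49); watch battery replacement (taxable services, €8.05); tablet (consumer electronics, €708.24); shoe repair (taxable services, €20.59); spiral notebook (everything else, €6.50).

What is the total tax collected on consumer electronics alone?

Mechanical keyboard €131.21: consumer electronics → 8.5% → €11.15285
Tablet €708.24: consumer electronics → 8.5% → €60.2004
Tax on consumer electronics: unrounded sum = €71.35325 → €71.35

€71.35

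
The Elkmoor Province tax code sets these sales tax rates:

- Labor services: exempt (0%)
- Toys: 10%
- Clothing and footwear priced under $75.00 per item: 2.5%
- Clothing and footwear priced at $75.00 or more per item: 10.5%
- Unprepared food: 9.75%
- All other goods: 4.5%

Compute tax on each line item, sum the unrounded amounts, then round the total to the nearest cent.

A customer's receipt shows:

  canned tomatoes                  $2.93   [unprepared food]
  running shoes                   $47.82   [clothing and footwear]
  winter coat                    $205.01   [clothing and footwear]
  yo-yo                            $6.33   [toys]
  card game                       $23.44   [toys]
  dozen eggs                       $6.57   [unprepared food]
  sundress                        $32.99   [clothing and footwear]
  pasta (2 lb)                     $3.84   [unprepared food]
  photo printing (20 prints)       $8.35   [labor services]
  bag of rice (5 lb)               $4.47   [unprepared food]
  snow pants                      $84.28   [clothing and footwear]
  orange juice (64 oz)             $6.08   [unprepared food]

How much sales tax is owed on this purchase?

$37.70

Canned tomatoes $2.93: unprepared food → 9.75% → $0.285675
Running shoes $47.82: clothing and footwear, under $75.00 → 2.5% → $1.1955
Winter coat $205.01: clothing and footwear, $75.00 or more → 10.5% → $21.52605
Yo-yo $6.33: toys → 10% → $0.633
Card game $23.44: toys → 10% → $2.344
Dozen eggs $6.57: unprepared food → 9.75% → $0.640575
Sundress $32.99: clothing and footwear, under $75.00 → 2.5% → $0.82475
Pasta (2 lb) $3.84: unprepared food → 9.75% → $0.3744
Photo printing (20 prints) $8.35: labor services → 0% → $0.00
Bag of rice (5 lb) $4.47: unprepared food → 9.75% → $0.435825
Snow pants $84.28: clothing and footwear, $75.00 or more → 10.5% → $8.8494
Orange juice (64 oz) $6.08: unprepared food → 9.75% → $0.5928
Unrounded tax sum = $37.701975 → $37.70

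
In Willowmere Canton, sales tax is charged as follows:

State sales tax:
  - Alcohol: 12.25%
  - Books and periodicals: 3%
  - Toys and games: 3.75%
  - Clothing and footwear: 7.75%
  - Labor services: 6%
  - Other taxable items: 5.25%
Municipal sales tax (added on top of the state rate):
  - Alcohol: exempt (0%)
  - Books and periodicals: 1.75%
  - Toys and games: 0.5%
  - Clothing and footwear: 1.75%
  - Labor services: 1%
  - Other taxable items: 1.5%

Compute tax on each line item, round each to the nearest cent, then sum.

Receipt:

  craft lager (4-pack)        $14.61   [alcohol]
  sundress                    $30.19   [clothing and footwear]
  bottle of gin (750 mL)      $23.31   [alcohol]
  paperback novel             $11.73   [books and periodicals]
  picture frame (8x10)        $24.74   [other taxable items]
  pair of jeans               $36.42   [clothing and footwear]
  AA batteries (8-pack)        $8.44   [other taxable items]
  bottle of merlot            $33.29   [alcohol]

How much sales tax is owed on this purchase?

$17.86

Craft lager (4-pack) $14.61: alcohol → 12.25% + 0% municipal = 12.25% → $1.79
Sundress $30.19: clothing and footwear → 7.75% + 1.75% municipal = 9.5% → $2.87
Bottle of gin (750 mL) $23.31: alcohol → 12.25% + 0% municipal = 12.25% → $2.86
Paperback novel $11.73: books and periodicals → 3% + 1.75% municipal = 4.75% → $0.56
Picture frame (8x10) $24.74: other taxable items → 5.25% + 1.5% municipal = 6.75% → $1.67
Pair of jeans $36.42: clothing and footwear → 7.75% + 1.75% municipal = 9.5% → $3.46
AA batteries (8-pack) $8.44: other taxable items → 5.25% + 1.5% municipal = 6.75% → $0.57
Bottle of merlot $33.29: alcohol → 12.25% + 0% municipal = 12.25% → $4.08
Total tax = $1.79 + $2.87 + $2.86 + $0.56 + $1.67 + $3.46 + $0.57 + $4.08 = $17.86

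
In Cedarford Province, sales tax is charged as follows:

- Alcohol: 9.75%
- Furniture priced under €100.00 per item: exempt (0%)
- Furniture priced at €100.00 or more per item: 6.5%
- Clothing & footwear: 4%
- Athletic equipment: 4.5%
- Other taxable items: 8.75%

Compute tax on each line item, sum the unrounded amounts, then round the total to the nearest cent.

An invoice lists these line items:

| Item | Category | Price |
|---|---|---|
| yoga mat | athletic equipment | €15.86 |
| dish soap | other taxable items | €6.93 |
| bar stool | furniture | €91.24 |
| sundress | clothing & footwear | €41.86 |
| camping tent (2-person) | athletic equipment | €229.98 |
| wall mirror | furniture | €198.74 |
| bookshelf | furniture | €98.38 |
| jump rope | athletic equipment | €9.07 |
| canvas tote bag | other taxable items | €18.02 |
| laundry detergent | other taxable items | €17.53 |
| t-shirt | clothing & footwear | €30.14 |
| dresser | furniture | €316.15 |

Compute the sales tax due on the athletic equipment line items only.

Yoga mat €15.86: athletic equipment → 4.5% → €0.7137
Camping tent (2-person) €229.98: athletic equipment → 4.5% → €10.3491
Jump rope €9.07: athletic equipment → 4.5% → €0.40815
Tax on athletic equipment: unrounded sum = €11.47095 → €11.47

€11.47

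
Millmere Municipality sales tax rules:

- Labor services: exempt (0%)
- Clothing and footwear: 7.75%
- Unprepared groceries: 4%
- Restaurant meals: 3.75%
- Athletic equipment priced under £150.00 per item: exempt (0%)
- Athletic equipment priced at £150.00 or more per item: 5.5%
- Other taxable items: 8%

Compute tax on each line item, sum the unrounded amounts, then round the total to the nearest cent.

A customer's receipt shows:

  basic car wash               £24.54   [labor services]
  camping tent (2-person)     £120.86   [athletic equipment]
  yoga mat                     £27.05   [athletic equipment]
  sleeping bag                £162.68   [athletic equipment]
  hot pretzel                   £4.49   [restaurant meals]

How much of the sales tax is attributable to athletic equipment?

Camping tent (2-person) £120.86: athletic equipment, under £150.00 → 0% → £0.00
Yoga mat £27.05: athletic equipment, under £150.00 → 0% → £0.00
Sleeping bag £162.68: athletic equipment, £150.00 or more → 5.5% → £8.9474
Tax on athletic equipment: unrounded sum = £8.9474 → £8.95

£8.95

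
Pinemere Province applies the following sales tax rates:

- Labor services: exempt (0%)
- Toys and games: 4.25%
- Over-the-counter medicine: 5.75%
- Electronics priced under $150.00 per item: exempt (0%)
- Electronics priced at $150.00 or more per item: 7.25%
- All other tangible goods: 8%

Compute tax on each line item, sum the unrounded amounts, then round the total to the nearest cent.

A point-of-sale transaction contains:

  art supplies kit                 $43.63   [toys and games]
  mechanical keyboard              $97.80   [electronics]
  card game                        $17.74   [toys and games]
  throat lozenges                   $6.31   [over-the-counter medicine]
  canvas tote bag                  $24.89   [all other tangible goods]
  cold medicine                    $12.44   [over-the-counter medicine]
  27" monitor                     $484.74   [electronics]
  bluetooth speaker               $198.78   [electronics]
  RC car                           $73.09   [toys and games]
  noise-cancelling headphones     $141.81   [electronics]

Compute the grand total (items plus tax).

$1159.57

Art supplies kit $43.63: toys and games → 4.25% → $1.854275
Mechanical keyboard $97.80: electronics, under $150.00 → 0% → $0.00
Card game $17.74: toys and games → 4.25% → $0.75395
Throat lozenges $6.31: over-the-counter medicine → 5.75% → $0.362825
Canvas tote bag $24.89: all other tangible goods → 8% → $1.9912
Cold medicine $12.44: over-the-counter medicine → 5.75% → $0.7153
27" monitor $484.74: electronics, $150.00 or more → 7.25% → $35.14365
Bluetooth speaker $198.78: electronics, $150.00 or more → 7.25% → $14.41155
RC car $73.09: toys and games → 4.25% → $3.106325
Noise-cancelling headphones $141.81: electronics, under $150.00 → 0% → $0.00
Subtotal = $1101.23; unrounded tax = $58.339075 → $58.34; total due = $1159.57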